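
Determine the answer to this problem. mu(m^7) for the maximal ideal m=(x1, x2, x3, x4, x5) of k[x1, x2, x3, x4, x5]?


Graded Nakayama: mu(m^d) = dim_k (m^d/m^(d+1)) = #degree-7 monomials in 5 vars
C(n+d-1,d)=C(11,7)=330


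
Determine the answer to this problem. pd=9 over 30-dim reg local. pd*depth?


pd+depth=30
depth=30-9=21
pd*depth=9*21=189


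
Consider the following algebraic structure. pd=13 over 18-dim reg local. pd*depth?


pd+depth=18
depth=18-13=5
pd*depth=13*5=65


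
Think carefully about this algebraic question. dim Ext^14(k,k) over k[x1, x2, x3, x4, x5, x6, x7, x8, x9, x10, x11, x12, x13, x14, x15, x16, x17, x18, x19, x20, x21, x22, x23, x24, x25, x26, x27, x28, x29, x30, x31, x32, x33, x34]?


C(n,i)=C(34,14)=1391975640


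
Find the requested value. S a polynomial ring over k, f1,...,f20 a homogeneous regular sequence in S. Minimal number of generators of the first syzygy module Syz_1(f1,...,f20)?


Regular sequence => Koszul complex is the minimal free resolution.
Syz_1 minimally generated by Koszul relations f_i*e_j - f_j*e_i (i<j): mu(Syz_1) = beta_2 = C(m,2) = m(m-1)/2
m=20
20*19/2 = 190


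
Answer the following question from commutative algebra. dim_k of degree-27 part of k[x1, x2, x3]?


C(d+n-1,n-1)=C(29,2)=406


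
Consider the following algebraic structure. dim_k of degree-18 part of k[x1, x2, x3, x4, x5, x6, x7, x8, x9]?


C(d+n-1,n-1)=C(26,8)=1562275


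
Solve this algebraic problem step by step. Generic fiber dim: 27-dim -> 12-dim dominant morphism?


dim(fiber)=dim(X)-dim(Y)=27-12=15


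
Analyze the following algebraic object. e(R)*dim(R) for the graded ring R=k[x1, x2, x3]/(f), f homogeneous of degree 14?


e(R)=deg(f)=14, dim(R)=3-1=2
e*dim=14*2=28


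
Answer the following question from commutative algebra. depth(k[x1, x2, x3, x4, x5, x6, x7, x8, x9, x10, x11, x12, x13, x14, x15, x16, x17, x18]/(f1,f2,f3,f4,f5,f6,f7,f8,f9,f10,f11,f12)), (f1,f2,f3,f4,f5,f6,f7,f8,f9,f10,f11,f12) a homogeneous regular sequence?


depth(R)=18
depth(R/I)=18-12=6


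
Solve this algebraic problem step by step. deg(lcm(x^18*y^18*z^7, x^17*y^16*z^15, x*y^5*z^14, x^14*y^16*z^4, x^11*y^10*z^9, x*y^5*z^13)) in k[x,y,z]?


lcm = componentwise max:
x: max(18,17,1,14,11,1)=18
y: max(18,16,5,16,10,5)=18
z: max(7,15,14,4,9,13)=15
Total=18+18+15=51


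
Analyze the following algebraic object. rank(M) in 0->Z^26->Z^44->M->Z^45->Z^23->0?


Alt sum=0:
(-1)^0*26 + (-1)^1*44 + (-1)^2*? + (-1)^3*45 + (-1)^4*23=0
rank(M)=40


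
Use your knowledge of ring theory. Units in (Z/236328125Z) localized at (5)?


Local ring = Z/1953125Z.
phi(1953125) = 5^8*(5-1) = 1562500


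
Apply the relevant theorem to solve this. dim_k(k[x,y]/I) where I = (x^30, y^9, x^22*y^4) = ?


k[x,y]/I, I = (x^30, y^9, x^22*y^4)
Rect: 30x9=270. Corner: (30-22)x(9-4)=40.
dim = 270-40 = 230


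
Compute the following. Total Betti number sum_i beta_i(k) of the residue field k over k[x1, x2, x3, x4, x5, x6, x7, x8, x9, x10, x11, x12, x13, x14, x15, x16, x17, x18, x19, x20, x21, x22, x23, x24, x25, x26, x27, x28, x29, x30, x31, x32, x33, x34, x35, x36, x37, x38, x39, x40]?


Koszul resolution: beta_i(k)=C(n,i), n=40
sum_i C(40,i) = 2^40 = 1099511627776


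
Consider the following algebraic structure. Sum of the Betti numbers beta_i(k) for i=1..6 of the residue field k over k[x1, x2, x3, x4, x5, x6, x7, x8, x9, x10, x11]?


Koszul resolution: beta_i(k)=C(n,i), n=11
C(11,1)=11, C(11,2)=55, C(11,3)=165, C(11,4)=330, C(11,5)=462, C(11,6)=462
Sum=1485


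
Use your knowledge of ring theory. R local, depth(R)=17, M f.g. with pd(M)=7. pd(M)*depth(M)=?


pd+depth=17
depth=17-7=10
pd*depth=7*10=70


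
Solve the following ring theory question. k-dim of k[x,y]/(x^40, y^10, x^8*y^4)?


k[x,y]/I, I = (x^40, y^10, x^8*y^4)
Rect: 40x10=400. Corner: (40-8)x(10-4)=192.
dim = 400-192 = 208


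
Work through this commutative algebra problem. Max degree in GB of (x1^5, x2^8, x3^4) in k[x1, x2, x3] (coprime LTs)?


Pure powers, coprime LTs => already GB.
Degrees: 5, 8, 4
Max=8


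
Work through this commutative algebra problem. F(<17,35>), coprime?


gcd(17,35)=1 => F=ab-a-b=17*35-17-35=595-52=543


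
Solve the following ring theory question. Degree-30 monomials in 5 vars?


C(d+n-1,n-1)=C(34,4)=46376


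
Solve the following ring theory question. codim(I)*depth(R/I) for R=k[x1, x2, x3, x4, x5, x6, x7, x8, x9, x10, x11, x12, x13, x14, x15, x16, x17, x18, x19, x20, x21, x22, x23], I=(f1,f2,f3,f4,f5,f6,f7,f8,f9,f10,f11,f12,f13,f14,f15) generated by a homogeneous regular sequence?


codim=15, depth=dim(R/I)=23-15=8
Product=15*8=120


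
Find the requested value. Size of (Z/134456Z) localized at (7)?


7-primary part: 134456=7^5*8
Size=7^5=16807


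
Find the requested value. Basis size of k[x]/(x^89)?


Basis: 1,x,...,x^88
dim=89


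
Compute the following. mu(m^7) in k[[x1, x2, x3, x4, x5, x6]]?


C(n+d-1,d)=C(12,7)=792


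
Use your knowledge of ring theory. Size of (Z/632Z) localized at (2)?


2-primary part: 632=2^3*79
Size=2^3=8


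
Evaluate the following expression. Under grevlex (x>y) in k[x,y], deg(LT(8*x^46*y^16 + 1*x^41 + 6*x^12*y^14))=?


LT: 8*x^46*y^16
deg_x=46, deg_y=16
Total=46+16=62


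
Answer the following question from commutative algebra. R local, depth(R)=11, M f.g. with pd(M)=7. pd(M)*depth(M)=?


pd+depth=11
depth=11-7=4
pd*depth=7*4=28


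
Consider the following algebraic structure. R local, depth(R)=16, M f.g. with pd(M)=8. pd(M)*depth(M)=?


pd+depth=16
depth=16-8=8
pd*depth=8*8=64


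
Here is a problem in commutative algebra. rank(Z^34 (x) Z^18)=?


rank(M(x)N) = rank(M)*rank(N)
34*18 = 612


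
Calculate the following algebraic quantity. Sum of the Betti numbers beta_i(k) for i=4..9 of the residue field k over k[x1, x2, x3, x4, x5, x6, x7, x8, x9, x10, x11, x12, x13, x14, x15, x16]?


Koszul resolution: beta_i(k)=C(n,i), n=16
C(16,4)=1820, C(16,5)=4368, C(16,6)=8008, C(16,7)=11440, C(16,8)=12870, C(16,9)=11440
Sum=49946


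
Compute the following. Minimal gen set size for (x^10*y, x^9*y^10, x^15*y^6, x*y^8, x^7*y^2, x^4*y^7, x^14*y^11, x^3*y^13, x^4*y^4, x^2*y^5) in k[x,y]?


Remove redundant (divisible by others).
x^4*y^7 redundant.
x^9*y^10 redundant.
x^3*y^13 redundant.
x^15*y^6 redundant.
x^14*y^11 redundant.
Min: x^10*y, x^7*y^2, x^4*y^4, x^2*y^5, x*y^8
Count=5


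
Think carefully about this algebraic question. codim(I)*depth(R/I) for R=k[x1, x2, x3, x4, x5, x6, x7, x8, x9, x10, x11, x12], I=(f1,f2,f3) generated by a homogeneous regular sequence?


codim=3, depth=dim(R/I)=12-3=9
Product=3*9=27


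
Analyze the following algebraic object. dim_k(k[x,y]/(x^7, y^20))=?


Basis: x^i*y^j, i<7, j<20
7*20=140


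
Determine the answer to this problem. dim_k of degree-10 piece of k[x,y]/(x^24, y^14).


k[x,y], I = (x^24, y^14), d = 10
Need i < 24 and d-i < 14.
Range: 0 <= i <= 10.
H(10) = 11


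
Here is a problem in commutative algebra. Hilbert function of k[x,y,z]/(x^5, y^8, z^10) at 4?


Need i<5, j<8, k<10 with i+j+k=4.
For each i, j ranges over max(0,4-i-9)..min(7,4-i):
  i=0: j in [0,4] -> 5
  i=1: j in [0,3] -> 4
  i=2: j in [0,2] -> 3
  i=3: j in [0,1] -> 2
  i=4: j in [0,0] -> 1
H(4) = 5+4+3+2+1 = 15


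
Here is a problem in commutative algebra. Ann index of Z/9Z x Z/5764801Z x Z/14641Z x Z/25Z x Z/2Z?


Exponent = lcm of the cyclic orders; pairwise coprime => product.
3^2*7^8*11^4*5^2*2^1=9*5764801*14641*25*2=37981103148450


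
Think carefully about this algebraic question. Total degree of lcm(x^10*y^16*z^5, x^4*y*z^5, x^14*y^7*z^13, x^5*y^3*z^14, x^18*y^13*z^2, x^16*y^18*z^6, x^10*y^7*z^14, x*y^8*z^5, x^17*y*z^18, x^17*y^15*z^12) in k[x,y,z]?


lcm = componentwise max:
x: max(10,4,14,5,18,16,10,1,17,17)=18
y: max(16,1,7,3,13,18,7,8,1,15)=18
z: max(5,5,13,14,2,6,14,5,18,12)=18
Total=18+18+18=54


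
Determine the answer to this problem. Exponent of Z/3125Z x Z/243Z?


Exponent = lcm of the cyclic orders; pairwise coprime => product.
5^5*3^5=3125*243=759375


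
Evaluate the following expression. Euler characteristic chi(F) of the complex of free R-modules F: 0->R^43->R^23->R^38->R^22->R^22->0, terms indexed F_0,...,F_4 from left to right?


chi = sum (-1)^i * rank:
(-1)^0*43=43
(-1)^1*23=-23
(-1)^2*38=38
(-1)^3*22=-22
(-1)^4*22=22
chi=58


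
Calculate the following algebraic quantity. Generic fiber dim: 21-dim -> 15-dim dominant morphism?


dim(fiber)=dim(X)-dim(Y)=21-15=6


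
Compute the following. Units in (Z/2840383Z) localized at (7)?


Local ring = Z/16807Z.
phi(16807) = 7^4*(7-1) = 14406


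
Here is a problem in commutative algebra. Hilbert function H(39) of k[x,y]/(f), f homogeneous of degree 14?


H(t)=d for t>=d-1.
d=14, t=39
H(39)=14


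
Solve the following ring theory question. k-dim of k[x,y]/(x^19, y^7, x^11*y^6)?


k[x,y]/I, I = (x^19, y^7, x^11*y^6)
Rect: 19x7=133. Corner: (19-11)x(7-6)=8.
dim = 133-8 = 125


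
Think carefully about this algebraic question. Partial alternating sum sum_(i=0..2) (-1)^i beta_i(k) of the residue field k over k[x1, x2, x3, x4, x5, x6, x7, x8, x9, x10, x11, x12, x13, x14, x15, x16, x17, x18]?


Koszul resolution: beta_i(k)=C(n,i), n=18
sum_(i=0..p) (-1)^i C(n,i) = (-1)^p C(n-1,p)
(-1)^2*C(17,2) = (-1)^2*136 = 136


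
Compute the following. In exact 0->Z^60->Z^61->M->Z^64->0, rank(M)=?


Alt sum=0:
(-1)^0*60 + (-1)^1*61 + (-1)^2*? + (-1)^3*64=0
rank(M)=65


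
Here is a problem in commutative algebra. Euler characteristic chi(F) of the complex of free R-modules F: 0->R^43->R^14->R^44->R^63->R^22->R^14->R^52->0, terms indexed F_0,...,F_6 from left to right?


chi = sum (-1)^i * rank:
(-1)^0*43=43
(-1)^1*14=-14
(-1)^2*44=44
(-1)^3*63=-63
(-1)^4*22=22
(-1)^5*14=-14
(-1)^6*52=52
chi=70


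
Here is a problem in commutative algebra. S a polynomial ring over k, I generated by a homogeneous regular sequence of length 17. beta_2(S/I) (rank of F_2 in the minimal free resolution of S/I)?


Regular sequence => Koszul complex is the minimal free resolution.
Syz_1 minimally generated by Koszul relations f_i*e_j - f_j*e_i (i<j): mu(Syz_1) = beta_2 = C(m,2) = m(m-1)/2
m=17
17*16/2 = 136


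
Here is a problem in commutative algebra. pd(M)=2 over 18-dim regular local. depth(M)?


pd+depth=depth(R)=18
depth=18-2=16


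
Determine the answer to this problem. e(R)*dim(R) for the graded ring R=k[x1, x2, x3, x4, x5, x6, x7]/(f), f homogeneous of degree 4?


e(R)=deg(f)=4, dim(R)=7-1=6
e*dim=4*6=24


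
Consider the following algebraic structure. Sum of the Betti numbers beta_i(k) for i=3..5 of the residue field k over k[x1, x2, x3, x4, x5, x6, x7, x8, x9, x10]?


Koszul resolution: beta_i(k)=C(n,i), n=10
C(10,3)=120, C(10,4)=210, C(10,5)=252
Sum=582


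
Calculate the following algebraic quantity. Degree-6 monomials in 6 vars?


C(d+n-1,n-1)=C(11,5)=462


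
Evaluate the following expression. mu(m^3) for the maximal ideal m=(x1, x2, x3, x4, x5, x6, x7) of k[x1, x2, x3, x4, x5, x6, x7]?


Graded Nakayama: mu(m^d) = dim_k (m^d/m^(d+1)) = #degree-3 monomials in 7 vars
C(n+d-1,d)=C(9,3)=84


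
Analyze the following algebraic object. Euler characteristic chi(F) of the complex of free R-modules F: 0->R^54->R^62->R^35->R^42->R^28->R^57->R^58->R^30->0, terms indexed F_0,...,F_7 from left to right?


chi = sum (-1)^i * rank:
(-1)^0*54=54
(-1)^1*62=-62
(-1)^2*35=35
(-1)^3*42=-42
(-1)^4*28=28
(-1)^5*57=-57
(-1)^6*58=58
(-1)^7*30=-30
chi=-16


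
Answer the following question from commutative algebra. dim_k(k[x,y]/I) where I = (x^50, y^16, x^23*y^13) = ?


k[x,y]/I, I = (x^50, y^16, x^23*y^13)
Rect: 50x16=800. Corner: (50-23)x(16-13)=81.
dim = 800-81 = 719


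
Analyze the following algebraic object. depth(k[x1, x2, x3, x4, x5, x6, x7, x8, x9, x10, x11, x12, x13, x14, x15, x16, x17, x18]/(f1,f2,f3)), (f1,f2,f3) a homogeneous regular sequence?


depth(R)=18
depth(R/I)=18-3=15


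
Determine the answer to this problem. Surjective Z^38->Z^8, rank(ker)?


rank(ker) = 38-8 = 30


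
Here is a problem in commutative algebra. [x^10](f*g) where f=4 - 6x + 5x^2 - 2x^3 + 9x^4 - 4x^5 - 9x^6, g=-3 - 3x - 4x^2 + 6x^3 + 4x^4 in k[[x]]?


[x^10] = sum a_i*b_j, i+j=10
  -9*4=-36
Sum=-36


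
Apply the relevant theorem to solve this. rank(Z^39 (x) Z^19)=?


rank(M(x)N) = rank(M)*rank(N)
39*19 = 741


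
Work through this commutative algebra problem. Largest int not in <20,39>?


gcd(20,39)=1 => F=ab-a-b=20*39-20-39=780-59=721


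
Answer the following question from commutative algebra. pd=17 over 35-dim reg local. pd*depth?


pd+depth=35
depth=35-17=18
pd*depth=17*18=306


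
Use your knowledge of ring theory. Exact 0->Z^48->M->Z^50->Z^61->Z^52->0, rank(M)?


Alt sum=0:
(-1)^0*48 + (-1)^1*? + (-1)^2*50 + (-1)^3*61 + (-1)^4*52=0
rank(M)=89


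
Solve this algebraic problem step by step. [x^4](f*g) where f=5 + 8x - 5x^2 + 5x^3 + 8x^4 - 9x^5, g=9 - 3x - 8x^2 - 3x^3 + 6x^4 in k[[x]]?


[x^4] = sum a_i*b_j, i+j=4
  5*6=30
  8*-3=-24
  -5*-8=40
  5*-3=-15
  8*9=72
Sum=103


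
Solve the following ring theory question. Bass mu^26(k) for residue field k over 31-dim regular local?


C(n,i)=C(31,26)=169911


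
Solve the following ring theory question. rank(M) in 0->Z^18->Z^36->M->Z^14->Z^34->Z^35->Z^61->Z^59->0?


Alt sum=0:
(-1)^0*18 + (-1)^1*36 + (-1)^2*? + (-1)^3*14 + (-1)^4*34 + (-1)^5*35 + (-1)^6*61 + (-1)^7*59=0
rank(M)=31


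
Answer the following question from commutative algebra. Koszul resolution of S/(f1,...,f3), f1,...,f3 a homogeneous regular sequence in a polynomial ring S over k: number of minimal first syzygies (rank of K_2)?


Regular sequence => Koszul complex is the minimal free resolution.
Syz_1 minimally generated by Koszul relations f_i*e_j - f_j*e_i (i<j): mu(Syz_1) = beta_2 = C(m,2) = m(m-1)/2
m=3
3*2/2 = 3


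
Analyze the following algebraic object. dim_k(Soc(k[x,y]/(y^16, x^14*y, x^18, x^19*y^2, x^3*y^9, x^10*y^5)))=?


Socle = ann(m) = span of standard monomials u with x*u, y*u in I (staircase corners).
Redundant generators: x^19*y^2
Minimal generators: x^18, x^14*y, x^10*y^5, x^3*y^9, y^16
Corners: x^2y^15, x^9y^8, x^13y^4, x^17
Socle dim=4


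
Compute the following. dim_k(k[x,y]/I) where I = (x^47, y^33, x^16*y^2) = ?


k[x,y]/I, I = (x^47, y^33, x^16*y^2)
Rect: 47x33=1551. Corner: (47-16)x(33-2)=961.
dim = 1551-961 = 590


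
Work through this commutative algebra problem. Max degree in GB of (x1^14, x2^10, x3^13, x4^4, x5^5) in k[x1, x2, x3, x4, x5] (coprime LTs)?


Pure powers, coprime LTs => already GB.
Degrees: 14, 10, 13, 4, 5
Max=14


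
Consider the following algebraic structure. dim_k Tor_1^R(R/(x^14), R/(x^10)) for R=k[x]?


Tor_1(R/I,R/J)=(I cap J)/IJ=(x^14)/(x^24)
dim=24-14=min(14,10)=10


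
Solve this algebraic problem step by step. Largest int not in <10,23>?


gcd(10,23)=1 => F=ab-a-b=10*23-10-23=230-33=197


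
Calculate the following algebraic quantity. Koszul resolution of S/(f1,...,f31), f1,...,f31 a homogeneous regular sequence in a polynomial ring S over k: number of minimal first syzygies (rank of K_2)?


Regular sequence => Koszul complex is the minimal free resolution.
Syz_1 minimally generated by Koszul relations f_i*e_j - f_j*e_i (i<j): mu(Syz_1) = beta_2 = C(m,2) = m(m-1)/2
m=31
31*30/2 = 465


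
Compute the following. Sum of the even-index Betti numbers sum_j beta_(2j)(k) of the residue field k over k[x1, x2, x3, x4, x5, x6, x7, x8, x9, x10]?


Koszul resolution: beta_i(k)=C(n,i), n=10
sum_even C(10,i) = 2^(n-1) = 2^9 = 512


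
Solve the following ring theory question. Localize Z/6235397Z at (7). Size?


7-primary part: 6235397=7^6*53
Size=7^6=117649


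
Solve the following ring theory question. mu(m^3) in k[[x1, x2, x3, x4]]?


C(n+d-1,d)=C(6,3)=20


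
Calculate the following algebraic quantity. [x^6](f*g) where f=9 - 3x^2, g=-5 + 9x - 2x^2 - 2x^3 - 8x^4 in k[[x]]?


[x^6] = sum a_i*b_j, i+j=6
  -3*-8=24
Sum=24


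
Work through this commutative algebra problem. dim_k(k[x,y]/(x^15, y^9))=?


Basis: x^i*y^j, i<15, j<9
15*9=135


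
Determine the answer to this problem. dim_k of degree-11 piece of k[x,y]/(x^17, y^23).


k[x,y], I = (x^17, y^23), d = 11
Need i < 17 and d-i < 23.
Range: 0 <= i <= 11.
H(11) = 12


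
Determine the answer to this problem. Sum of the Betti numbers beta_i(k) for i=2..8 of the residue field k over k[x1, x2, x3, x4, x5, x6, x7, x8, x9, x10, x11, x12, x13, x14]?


Koszul resolution: beta_i(k)=C(n,i), n=14
C(14,2)=91, C(14,3)=364, C(14,4)=1001, C(14,5)=2002, C(14,6)=3003, C(14,7)=3432, C(14,8)=3003
Sum=12896


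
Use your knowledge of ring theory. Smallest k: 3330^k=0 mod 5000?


3330^k mod 5000:
k=1: 3330
k=2: 3900
k=3: 2000
k=4: 0
First zero at k = 4


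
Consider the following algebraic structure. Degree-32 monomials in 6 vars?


C(d+n-1,n-1)=C(37,5)=435897


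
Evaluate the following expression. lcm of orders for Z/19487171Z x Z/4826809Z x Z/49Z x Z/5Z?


Exponent = lcm of the cyclic orders; pairwise coprime => product.
11^7*13^6*7^2*5^1=19487171*4826809*49*5=23044908829998055


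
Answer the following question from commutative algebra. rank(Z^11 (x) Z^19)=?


rank(M(x)N) = rank(M)*rank(N)
11*19 = 209


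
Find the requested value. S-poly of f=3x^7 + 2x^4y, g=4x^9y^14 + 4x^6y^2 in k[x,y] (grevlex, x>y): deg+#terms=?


LT(f)=3x^7, LT(g)=4x^9y^14
lcm(LM)=x^9y^14
S(f,g) (scaled by 12 to clear denominators) = 4x^2y^14*f - 3*g = 8x^6y^15 - 12x^6y^2
2 terms, deg 21.
21+2=23


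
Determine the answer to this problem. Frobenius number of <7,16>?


gcd(7,16)=1 => F=ab-a-b=7*16-7-16=112-23=89


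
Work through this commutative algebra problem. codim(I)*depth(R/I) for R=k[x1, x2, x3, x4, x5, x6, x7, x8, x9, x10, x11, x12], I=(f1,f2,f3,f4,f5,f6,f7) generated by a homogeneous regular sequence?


codim=7, depth=dim(R/I)=12-7=5
Product=7*5=35


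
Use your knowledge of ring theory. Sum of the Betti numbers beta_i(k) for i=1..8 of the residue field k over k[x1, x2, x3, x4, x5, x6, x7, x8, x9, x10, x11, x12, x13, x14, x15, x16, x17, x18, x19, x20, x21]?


Koszul resolution: beta_i(k)=C(n,i), n=21
C(21,1)=21, C(21,2)=210, C(21,3)=1330, C(21,4)=5985, C(21,5)=20349, C(21,6)=54264, C(21,7)=116280, C(21,8)=203490
Sum=401929


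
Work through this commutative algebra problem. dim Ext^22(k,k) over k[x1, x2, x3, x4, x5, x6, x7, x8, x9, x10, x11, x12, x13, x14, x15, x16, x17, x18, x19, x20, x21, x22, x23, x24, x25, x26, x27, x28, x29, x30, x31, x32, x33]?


C(n,i)=C(33,22)=193536720


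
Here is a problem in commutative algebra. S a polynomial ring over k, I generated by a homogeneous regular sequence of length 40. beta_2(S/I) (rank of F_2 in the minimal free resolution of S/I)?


Regular sequence => Koszul complex is the minimal free resolution.
Syz_1 minimally generated by Koszul relations f_i*e_j - f_j*e_i (i<j): mu(Syz_1) = beta_2 = C(m,2) = m(m-1)/2
m=40
40*39/2 = 780


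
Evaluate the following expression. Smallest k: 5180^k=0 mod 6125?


5180^k mod 6125:
k=1: 5180
k=2: 4900
k=3: 0
First zero at k = 3


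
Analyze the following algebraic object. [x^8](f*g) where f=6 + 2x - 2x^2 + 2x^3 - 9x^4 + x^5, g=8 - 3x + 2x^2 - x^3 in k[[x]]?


[x^8] = sum a_i*b_j, i+j=8
  1*-1=-1
Sum=-1


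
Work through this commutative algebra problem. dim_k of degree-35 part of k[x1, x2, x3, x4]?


C(d+n-1,n-1)=C(38,3)=8436


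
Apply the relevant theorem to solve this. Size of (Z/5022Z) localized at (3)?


3-primary part: 5022=3^4*62
Size=3^4=81


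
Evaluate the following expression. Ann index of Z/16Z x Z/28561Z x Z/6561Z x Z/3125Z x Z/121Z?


Exponent = lcm of the cyclic orders; pairwise coprime => product.
2^4*13^4*3^8*5^5*11^2=16*28561*6561*3125*121=1133701762050000


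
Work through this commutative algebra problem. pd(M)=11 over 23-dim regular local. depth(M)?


pd+depth=depth(R)=23
depth=23-11=12


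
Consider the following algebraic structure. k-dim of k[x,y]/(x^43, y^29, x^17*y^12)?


k[x,y]/I, I = (x^43, y^29, x^17*y^12)
Rect: 43x29=1247. Corner: (43-17)x(29-12)=442.
dim = 1247-442 = 805


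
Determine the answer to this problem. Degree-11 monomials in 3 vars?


C(d+n-1,n-1)=C(13,2)=78


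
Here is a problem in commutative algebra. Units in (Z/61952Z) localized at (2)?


Local ring = Z/512Z.
phi(512) = 2^8*(2-1) = 256


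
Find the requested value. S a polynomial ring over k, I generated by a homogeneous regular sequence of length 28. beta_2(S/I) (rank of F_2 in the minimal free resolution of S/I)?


Regular sequence => Koszul complex is the minimal free resolution.
Syz_1 minimally generated by Koszul relations f_i*e_j - f_j*e_i (i<j): mu(Syz_1) = beta_2 = C(m,2) = m(m-1)/2
m=28
28*27/2 = 378


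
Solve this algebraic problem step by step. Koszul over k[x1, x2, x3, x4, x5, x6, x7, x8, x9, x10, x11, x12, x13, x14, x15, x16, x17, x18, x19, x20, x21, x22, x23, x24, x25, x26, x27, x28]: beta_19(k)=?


C(n,i)=C(28,19)=6906900


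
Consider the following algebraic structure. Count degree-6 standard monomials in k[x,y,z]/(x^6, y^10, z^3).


Need i<6, j<10, k<3 with i+j+k=6.
For each i, j ranges over max(0,6-i-2)..min(9,6-i):
  i=0: j in [4,6] -> 3
  i=1: j in [3,5] -> 3
  i=2: j in [2,4] -> 3
  i=3: j in [1,3] -> 3
  i=4: j in [0,2] -> 3
  i=5: j in [0,1] -> 2
H(6) = 3+3+3+3+3+2 = 17


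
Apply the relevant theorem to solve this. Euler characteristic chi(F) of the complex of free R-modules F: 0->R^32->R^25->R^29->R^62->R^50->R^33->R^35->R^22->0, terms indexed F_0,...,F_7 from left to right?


chi = sum (-1)^i * rank:
(-1)^0*32=32
(-1)^1*25=-25
(-1)^2*29=29
(-1)^3*62=-62
(-1)^4*50=50
(-1)^5*33=-33
(-1)^6*35=35
(-1)^7*22=-22
chi=4


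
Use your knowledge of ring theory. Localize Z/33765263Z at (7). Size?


7-primary part: 33765263=7^7*41
Size=7^7=823543


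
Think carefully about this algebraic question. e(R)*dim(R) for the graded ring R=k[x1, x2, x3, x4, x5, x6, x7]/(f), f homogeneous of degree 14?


e(R)=deg(f)=14, dim(R)=7-1=6
e*dim=14*6=84


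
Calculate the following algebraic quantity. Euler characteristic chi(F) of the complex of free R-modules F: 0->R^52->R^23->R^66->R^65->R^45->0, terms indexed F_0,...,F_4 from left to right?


chi = sum (-1)^i * rank:
(-1)^0*52=52
(-1)^1*23=-23
(-1)^2*66=66
(-1)^3*65=-65
(-1)^4*45=45
chi=75


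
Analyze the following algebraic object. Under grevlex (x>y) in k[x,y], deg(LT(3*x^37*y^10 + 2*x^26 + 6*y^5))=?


LT: 3*x^37*y^10
deg_x=37, deg_y=10
Total=37+10=47


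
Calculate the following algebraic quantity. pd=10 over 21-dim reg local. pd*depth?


pd+depth=21
depth=21-10=11
pd*depth=10*11=110


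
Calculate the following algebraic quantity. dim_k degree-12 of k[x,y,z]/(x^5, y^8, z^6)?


Need i<5, j<8, k<6 with i+j+k=12.
For each i, j ranges over max(0,12-i-5)..min(7,12-i):
  i=0: j in [7,7] -> 1
  i=1: j in [6,7] -> 2
  i=2: j in [5,7] -> 3
  i=3: j in [4,7] -> 4
  i=4: j in [3,7] -> 5
H(12) = 1+2+3+4+5 = 15


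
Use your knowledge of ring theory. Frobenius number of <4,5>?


gcd(4,5)=1 => F=ab-a-b=4*5-4-5=20-9=11


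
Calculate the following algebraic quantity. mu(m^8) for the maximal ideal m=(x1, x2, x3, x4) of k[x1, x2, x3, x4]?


Graded Nakayama: mu(m^d) = dim_k (m^d/m^(d+1)) = #degree-8 monomials in 4 vars
C(n+d-1,d)=C(11,8)=165


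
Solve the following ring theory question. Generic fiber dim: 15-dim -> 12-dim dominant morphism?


dim(fiber)=dim(X)-dim(Y)=15-12=3


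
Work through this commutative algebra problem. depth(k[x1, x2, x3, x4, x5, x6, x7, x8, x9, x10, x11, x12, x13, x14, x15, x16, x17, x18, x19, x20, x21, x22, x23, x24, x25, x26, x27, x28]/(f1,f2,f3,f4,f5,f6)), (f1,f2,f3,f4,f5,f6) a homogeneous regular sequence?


depth(R)=28
depth(R/I)=28-6=22


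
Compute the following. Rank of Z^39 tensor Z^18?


rank(M(x)N) = rank(M)*rank(N)
39*18 = 702


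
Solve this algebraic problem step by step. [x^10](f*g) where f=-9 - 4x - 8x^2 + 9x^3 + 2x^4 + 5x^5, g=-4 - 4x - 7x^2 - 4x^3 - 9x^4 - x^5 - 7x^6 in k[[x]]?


[x^10] = sum a_i*b_j, i+j=10
  2*-7=-14
  5*-1=-5
Sum=-19


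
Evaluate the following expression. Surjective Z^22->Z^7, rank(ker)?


rank(ker) = 22-7 = 15


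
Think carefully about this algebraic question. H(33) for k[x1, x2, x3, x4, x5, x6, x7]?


C(d+n-1,n-1)=C(39,6)=3262623


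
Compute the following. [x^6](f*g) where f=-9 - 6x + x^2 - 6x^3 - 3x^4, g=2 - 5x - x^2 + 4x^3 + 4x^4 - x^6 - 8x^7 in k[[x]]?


[x^6] = sum a_i*b_j, i+j=6
  -9*-1=9
  1*4=4
  -6*4=-24
  -3*-1=3
Sum=-8


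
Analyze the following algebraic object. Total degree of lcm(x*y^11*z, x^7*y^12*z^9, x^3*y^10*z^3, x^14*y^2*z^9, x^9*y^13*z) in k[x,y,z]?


lcm = componentwise max:
x: max(1,7,3,14,9)=14
y: max(11,12,10,2,13)=13
z: max(1,9,3,9,1)=9
Total=14+13+9=36


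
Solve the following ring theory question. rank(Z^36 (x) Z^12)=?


rank(M(x)N) = rank(M)*rank(N)
36*12 = 432


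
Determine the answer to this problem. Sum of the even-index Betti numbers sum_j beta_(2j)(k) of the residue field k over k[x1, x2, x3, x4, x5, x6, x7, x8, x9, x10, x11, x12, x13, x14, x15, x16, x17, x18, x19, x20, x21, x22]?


Koszul resolution: beta_i(k)=C(n,i), n=22
sum_even C(22,i) = 2^(n-1) = 2^21 = 2097152


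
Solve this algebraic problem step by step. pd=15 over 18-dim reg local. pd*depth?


pd+depth=18
depth=18-15=3
pd*depth=15*3=45


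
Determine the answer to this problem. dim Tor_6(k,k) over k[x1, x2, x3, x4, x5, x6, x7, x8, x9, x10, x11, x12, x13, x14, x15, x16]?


Koszul: C(n,i)=C(16,6)=8008


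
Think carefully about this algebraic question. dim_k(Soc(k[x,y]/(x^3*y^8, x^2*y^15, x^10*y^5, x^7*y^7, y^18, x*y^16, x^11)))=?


Socle = ann(m) = span of standard monomials u with x*u, y*u in I (staircase corners).
Minimal generators: x^11, x^10*y^5, x^7*y^7, x^3*y^8, x^2*y^15, x*y^16, y^18
Corners: y^17, xy^15, x^2y^14, x^6y^7, x^9y^6, x^10y^4
Socle dim=6


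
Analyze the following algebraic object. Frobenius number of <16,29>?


gcd(16,29)=1 => F=ab-a-b=16*29-16-29=464-45=419


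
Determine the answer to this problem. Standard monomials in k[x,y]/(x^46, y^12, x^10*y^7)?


k[x,y]/I, I = (x^46, y^12, x^10*y^7)
Rect: 46x12=552. Corner: (46-10)x(12-7)=180.
dim = 552-180 = 372


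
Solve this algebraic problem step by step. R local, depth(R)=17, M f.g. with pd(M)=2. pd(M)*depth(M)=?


pd+depth=17
depth=17-2=15
pd*depth=2*15=30


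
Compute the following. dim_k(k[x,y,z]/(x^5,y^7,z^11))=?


Basis: x^iy^jz^k, i<5,j<7,k<11
5*7*11=385


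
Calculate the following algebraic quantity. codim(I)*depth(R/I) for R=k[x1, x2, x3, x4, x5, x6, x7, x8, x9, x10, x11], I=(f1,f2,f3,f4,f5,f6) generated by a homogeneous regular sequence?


codim=6, depth=dim(R/I)=11-6=5
Product=6*5=30


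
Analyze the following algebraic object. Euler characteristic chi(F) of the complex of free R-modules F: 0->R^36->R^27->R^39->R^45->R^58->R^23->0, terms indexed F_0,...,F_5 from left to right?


chi = sum (-1)^i * rank:
(-1)^0*36=36
(-1)^1*27=-27
(-1)^2*39=39
(-1)^3*45=-45
(-1)^4*58=58
(-1)^5*23=-23
chi=38


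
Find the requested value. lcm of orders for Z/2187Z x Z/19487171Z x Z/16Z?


Exponent = lcm of the cyclic orders; pairwise coprime => product.
3^7*11^7*2^4=2187*19487171*16=681895087632


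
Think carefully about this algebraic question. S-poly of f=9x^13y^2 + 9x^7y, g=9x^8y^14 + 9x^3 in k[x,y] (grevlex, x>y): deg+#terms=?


LT(f)=9x^13y^2, LT(g)=9x^8y^14
lcm(LM)=x^13y^14
S(f,g) (scaled by 81 to clear denominators) = 9y^12*f - 9x^5*g = 81x^7y^13 - 81x^8
2 terms, deg 20.
20+2=22


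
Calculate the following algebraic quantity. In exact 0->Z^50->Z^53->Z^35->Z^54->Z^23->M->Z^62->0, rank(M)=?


Alt sum=0:
(-1)^0*50 + (-1)^1*53 + (-1)^2*35 + (-1)^3*54 + (-1)^4*23 + (-1)^5*? + (-1)^6*62=0
rank(M)=63


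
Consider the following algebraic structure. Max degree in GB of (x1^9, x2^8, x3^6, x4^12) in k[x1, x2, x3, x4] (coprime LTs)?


Pure powers, coprime LTs => already GB.
Degrees: 9, 8, 6, 12
Max=12


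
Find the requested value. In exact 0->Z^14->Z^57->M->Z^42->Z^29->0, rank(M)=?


Alt sum=0:
(-1)^0*14 + (-1)^1*57 + (-1)^2*? + (-1)^3*42 + (-1)^4*29=0
rank(M)=56


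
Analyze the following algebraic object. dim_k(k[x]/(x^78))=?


Basis: 1,x,...,x^77
dim=78


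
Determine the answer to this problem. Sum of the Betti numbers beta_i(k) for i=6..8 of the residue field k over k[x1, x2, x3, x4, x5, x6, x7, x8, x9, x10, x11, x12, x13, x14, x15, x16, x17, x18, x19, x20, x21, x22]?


Koszul resolution: beta_i(k)=C(n,i), n=22
C(22,6)=74613, C(22,7)=170544, C(22,8)=319770
Sum=564927


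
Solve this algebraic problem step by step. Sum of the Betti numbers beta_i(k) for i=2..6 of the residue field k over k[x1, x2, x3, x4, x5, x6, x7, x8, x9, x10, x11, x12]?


Koszul resolution: beta_i(k)=C(n,i), n=12
C(12,2)=66, C(12,3)=220, C(12,4)=495, C(12,5)=792, C(12,6)=924
Sum=2497


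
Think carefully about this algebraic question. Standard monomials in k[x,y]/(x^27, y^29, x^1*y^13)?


k[x,y]/I, I = (x^27, y^29, x^1*y^13)
Rect: 27x29=783. Corner: (27-1)x(29-13)=416.
dim = 783-416 = 367


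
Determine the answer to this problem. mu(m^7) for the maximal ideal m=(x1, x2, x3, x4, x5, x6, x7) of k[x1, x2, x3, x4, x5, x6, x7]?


Graded Nakayama: mu(m^d) = dim_k (m^d/m^(d+1)) = #degree-7 monomials in 7 vars
C(n+d-1,d)=C(13,7)=1716


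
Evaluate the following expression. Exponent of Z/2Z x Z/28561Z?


Exponent = lcm of the cyclic orders; pairwise coprime => product.
2^1*13^4=2*28561=57122


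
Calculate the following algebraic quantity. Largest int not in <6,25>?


gcd(6,25)=1 => F=ab-a-b=6*25-6-25=150-31=119


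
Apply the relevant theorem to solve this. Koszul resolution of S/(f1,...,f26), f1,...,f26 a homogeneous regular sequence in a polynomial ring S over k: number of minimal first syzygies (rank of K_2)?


Regular sequence => Koszul complex is the minimal free resolution.
Syz_1 minimally generated by Koszul relations f_i*e_j - f_j*e_i (i<j): mu(Syz_1) = beta_2 = C(m,2) = m(m-1)/2
m=26
26*25/2 = 325


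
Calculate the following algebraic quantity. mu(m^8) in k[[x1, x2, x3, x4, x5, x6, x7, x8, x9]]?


C(n+d-1,d)=C(16,8)=12870


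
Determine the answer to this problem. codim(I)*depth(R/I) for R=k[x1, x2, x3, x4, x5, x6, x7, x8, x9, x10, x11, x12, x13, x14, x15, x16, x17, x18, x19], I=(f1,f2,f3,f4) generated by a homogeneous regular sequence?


codim=4, depth=dim(R/I)=19-4=15
Product=4*15=60


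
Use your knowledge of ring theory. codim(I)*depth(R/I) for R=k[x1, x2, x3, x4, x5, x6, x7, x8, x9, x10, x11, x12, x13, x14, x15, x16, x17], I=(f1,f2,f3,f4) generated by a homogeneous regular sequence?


codim=4, depth=dim(R/I)=17-4=13
Product=4*13=52


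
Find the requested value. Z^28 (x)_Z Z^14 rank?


rank(M(x)N) = rank(M)*rank(N)
28*14 = 392


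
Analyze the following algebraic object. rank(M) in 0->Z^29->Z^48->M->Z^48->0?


Alt sum=0:
(-1)^0*29 + (-1)^1*48 + (-1)^2*? + (-1)^3*48=0
rank(M)=67


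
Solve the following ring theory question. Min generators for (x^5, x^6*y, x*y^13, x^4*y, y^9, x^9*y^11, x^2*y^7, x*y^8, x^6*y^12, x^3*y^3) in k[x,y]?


Remove redundant (divisible by others).
x^9*y^11 redundant.
x*y^13 redundant.
x^6*y redundant.
x^6*y^12 redundant.
Min: x^5, x^4*y, x^3*y^3, x^2*y^7, x*y^8, y^9
Count=6


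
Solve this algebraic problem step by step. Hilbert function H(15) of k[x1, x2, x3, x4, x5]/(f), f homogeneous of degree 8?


C(19,4)-C(11,4)=3876-330=3546


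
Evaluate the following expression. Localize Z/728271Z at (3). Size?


3-primary part: 728271=3^9*37
Size=3^9=19683


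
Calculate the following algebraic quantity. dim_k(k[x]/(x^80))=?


Basis: 1,x,...,x^79
dim=80


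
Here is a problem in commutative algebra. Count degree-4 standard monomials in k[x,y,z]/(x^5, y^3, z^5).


Need i<5, j<3, k<5 with i+j+k=4.
For each i, j ranges over max(0,4-i-4)..min(2,4-i):
  i=0: j in [0,2] -> 3
  i=1: j in [0,2] -> 3
  i=2: j in [0,2] -> 3
  i=3: j in [0,1] -> 2
  i=4: j in [0,0] -> 1
H(4) = 3+3+3+2+1 = 12


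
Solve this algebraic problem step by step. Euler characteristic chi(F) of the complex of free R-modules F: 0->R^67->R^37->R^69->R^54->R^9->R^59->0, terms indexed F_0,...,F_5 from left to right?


chi = sum (-1)^i * rank:
(-1)^0*67=67
(-1)^1*37=-37
(-1)^2*69=69
(-1)^3*54=-54
(-1)^4*9=9
(-1)^5*59=-59
chi=-5


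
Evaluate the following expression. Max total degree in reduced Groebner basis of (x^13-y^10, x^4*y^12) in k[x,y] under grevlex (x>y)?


LT(f1)=x^13, LT(f2)=x^4y^12, lcm=x^13y^12
S(f1,f2) = y^12*f1 - x^9*f2 = -y^22
Reduced GB = {f1, f2, y^22}; degrees 13, 16, 22
Max = 22


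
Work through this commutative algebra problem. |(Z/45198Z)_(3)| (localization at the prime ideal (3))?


3-primary part: 45198=3^6*62
Size=3^6=729


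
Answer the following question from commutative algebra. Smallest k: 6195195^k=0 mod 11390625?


6195195^k mod 11390625:
k=1: 6195195
k=2: 3525525
k=3: 7836750
k=4: 1822500
k=5: 2278125
k=6: 0
First zero at k = 6


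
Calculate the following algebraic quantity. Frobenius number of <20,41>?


gcd(20,41)=1 => F=ab-a-b=20*41-20-41=820-61=759


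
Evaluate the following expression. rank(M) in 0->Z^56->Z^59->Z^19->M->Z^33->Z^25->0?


Alt sum=0:
(-1)^0*56 + (-1)^1*59 + (-1)^2*19 + (-1)^3*? + (-1)^4*33 + (-1)^5*25=0
rank(M)=24


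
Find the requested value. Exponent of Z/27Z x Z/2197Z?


Exponent = lcm of the cyclic orders; pairwise coprime => product.
3^3*13^3=27*2197=59319


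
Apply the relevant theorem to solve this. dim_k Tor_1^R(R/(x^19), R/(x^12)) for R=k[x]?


Tor_1(R/I,R/J)=(I cap J)/IJ=(x^19)/(x^31)
dim=31-19=min(19,12)=12


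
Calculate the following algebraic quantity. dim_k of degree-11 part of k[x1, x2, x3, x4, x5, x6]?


C(d+n-1,n-1)=C(16,5)=4368


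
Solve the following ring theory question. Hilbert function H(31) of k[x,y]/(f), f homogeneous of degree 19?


H(t)=d for t>=d-1.
d=19, t=31
H(31)=19


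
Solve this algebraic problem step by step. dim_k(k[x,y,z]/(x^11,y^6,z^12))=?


Basis: x^iy^jz^k, i<11,j<6,k<12
11*6*12=792


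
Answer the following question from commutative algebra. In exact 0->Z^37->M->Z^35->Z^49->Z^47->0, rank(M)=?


Alt sum=0:
(-1)^0*37 + (-1)^1*? + (-1)^2*35 + (-1)^3*49 + (-1)^4*47=0
rank(M)=70


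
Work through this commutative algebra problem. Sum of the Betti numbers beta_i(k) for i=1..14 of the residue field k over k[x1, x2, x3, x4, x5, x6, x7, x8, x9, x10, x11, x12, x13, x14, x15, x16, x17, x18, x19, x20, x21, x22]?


Koszul resolution: beta_i(k)=C(n,i), n=22
C(22,1)=22, C(22,2)=231, C(22,3)=1540, C(22,4)=7315, C(22,5)=26334, C(22,6)=74613, C(22,7)=170544, C(22,8)=319770, C(22,9)=497420, C(22,10)=646646, C(22,11)=705432, C(22,12)=646646, C(22,13)=497420, C(22,14)=319770
Sum=3913703


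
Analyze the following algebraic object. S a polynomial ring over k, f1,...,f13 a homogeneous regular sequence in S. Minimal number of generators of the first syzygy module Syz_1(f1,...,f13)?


Regular sequence => Koszul complex is the minimal free resolution.
Syz_1 minimally generated by Koszul relations f_i*e_j - f_j*e_i (i<j): mu(Syz_1) = beta_2 = C(m,2) = m(m-1)/2
m=13
13*12/2 = 78


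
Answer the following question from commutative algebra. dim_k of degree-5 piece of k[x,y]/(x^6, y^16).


k[x,y], I = (x^6, y^16), d = 5
Need i < 6 and d-i < 16.
Range: 0 <= i <= 5.
H(5) = 6


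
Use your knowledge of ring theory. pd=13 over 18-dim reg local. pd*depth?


pd+depth=18
depth=18-13=5
pd*depth=13*5=65


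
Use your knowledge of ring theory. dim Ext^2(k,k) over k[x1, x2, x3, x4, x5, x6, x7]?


C(n,i)=C(7,2)=21


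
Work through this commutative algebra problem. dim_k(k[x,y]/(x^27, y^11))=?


Basis: x^i*y^j, i<27, j<11
27*11=297


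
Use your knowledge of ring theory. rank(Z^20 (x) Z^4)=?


rank(M(x)N) = rank(M)*rank(N)
20*4 = 80


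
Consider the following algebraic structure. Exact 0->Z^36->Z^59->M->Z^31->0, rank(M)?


Alt sum=0:
(-1)^0*36 + (-1)^1*59 + (-1)^2*? + (-1)^3*31=0
rank(M)=54


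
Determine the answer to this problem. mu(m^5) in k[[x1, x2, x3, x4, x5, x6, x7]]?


C(n+d-1,d)=C(11,5)=462


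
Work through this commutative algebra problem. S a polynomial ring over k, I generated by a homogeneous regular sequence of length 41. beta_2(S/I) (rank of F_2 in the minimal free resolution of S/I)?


Regular sequence => Koszul complex is the minimal free resolution.
Syz_1 minimally generated by Koszul relations f_i*e_j - f_j*e_i (i<j): mu(Syz_1) = beta_2 = C(m,2) = m(m-1)/2
m=41
41*40/2 = 820


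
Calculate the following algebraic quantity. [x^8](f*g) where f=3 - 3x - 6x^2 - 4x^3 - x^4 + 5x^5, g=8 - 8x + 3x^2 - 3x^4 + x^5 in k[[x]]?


[x^8] = sum a_i*b_j, i+j=8
  -4*1=-4
  -1*-3=3
Sum=-1


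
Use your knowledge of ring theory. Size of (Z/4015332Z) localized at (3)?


3-primary part: 4015332=3^10*68
Size=3^10=59049


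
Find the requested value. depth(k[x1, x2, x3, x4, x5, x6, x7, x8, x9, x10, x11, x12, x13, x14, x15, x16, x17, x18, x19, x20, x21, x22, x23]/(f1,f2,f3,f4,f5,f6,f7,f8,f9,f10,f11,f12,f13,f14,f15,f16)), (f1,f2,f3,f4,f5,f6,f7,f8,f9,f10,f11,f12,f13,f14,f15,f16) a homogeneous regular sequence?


depth(R)=23
depth(R/I)=23-16=7


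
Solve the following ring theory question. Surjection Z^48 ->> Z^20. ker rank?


rank(ker) = 48-20 = 28


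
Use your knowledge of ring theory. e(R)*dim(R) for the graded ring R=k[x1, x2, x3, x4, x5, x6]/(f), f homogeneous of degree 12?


e(R)=deg(f)=12, dim(R)=6-1=5
e*dim=12*5=60


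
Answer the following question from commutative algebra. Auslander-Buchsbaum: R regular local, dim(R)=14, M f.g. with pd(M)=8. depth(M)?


pd+depth=depth(R)=14
depth=14-8=6


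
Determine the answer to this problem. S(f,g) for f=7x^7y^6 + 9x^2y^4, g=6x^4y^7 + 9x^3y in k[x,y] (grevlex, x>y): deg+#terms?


LT(f)=7x^7y^6, LT(g)=6x^4y^7
lcm(LM)=x^7y^7
S(f,g) (scaled by 42 to clear denominators) = 6y*f - 7x^3*g = -63x^6y + 54x^2y^5
2 terms, deg 7.
7+2=9


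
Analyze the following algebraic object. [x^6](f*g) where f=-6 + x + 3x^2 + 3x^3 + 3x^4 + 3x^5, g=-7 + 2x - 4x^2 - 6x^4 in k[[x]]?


[x^6] = sum a_i*b_j, i+j=6
  3*-6=-18
  3*-4=-12
  3*2=6
Sum=-24


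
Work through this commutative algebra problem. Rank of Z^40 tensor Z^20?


rank(M(x)N) = rank(M)*rank(N)
40*20 = 800


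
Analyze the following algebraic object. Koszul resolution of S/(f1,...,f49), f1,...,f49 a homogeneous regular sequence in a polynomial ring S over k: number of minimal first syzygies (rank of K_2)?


Regular sequence => Koszul complex is the minimal free resolution.
Syz_1 minimally generated by Koszul relations f_i*e_j - f_j*e_i (i<j): mu(Syz_1) = beta_2 = C(m,2) = m(m-1)/2
m=49
49*48/2 = 1176


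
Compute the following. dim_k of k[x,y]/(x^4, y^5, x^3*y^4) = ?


k[x,y]/I, I = (x^4, y^5, x^3*y^4)
Rect: 4x5=20. Corner: (4-3)x(5-4)=1.
dim = 20-1 = 19


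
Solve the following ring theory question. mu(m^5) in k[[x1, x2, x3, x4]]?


C(n+d-1,d)=C(8,5)=56


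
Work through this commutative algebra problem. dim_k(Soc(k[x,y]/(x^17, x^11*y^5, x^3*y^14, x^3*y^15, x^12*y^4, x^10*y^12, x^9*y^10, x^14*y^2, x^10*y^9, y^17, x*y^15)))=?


Socle = ann(m) = span of standard monomials u with x*u, y*u in I (staircase corners).
Redundant generators: x^3*y^15, x^10*y^12
Minimal generators: x^17, x^14*y^2, x^12*y^4, x^11*y^5, x^10*y^9, x^9*y^10, x^3*y^14, x*y^15, y^17
Corners: y^16, x^2y^14, x^8y^13, x^9y^9, x^10y^8, x^11y^4, x^13y^3, x^16y
Socle dim=8
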